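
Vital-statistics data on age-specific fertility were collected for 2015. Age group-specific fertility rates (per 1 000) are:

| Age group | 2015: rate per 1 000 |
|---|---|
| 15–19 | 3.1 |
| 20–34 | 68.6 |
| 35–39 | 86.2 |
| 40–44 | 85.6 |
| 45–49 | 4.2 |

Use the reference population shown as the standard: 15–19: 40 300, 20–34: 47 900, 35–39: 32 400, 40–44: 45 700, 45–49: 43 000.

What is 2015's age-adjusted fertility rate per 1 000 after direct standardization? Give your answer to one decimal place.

49.2

Standard total = 209 300; weights = 0.1925, 0.2289, 0.1548, 0.2183, 0.2054.
Standardized rate: 0.1925×3.1 + 0.2289×68.6 + 0.1548×86.2 + 0.2183×85.6 + 0.2054×4.2 = 49.1938 per 1 000.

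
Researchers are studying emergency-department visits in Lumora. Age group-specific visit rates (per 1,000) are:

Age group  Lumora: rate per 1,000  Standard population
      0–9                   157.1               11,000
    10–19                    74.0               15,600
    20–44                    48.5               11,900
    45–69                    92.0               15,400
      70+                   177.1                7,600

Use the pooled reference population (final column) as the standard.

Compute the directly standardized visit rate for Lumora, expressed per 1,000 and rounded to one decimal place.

Standard total = 61,500; weights = 0.1789, 0.2537, 0.1935, 0.2504, 0.1236.
Standardized rate: 0.1789×157.1 + 0.2537×74.0 + 0.1935×48.5 + 0.2504×92.0 + 0.1236×177.1 = 101.1774 per 1,000.

101.2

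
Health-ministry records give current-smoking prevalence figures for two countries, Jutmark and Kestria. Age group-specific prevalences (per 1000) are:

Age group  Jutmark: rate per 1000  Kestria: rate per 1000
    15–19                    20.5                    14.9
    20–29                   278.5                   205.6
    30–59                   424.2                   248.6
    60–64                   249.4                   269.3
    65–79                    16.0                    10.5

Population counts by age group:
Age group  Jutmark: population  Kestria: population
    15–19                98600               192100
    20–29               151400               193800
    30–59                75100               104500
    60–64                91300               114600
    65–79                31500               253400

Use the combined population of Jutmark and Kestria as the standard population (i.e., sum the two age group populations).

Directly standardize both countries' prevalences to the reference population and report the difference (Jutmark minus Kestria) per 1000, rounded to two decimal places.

Combined standard total = 1306300; weights = 0.2225, 0.2643, 0.1375, 0.1576, 0.2181.
Jutmark: 0.2225×20.5 + 0.2643×278.5 + 0.1375×424.2 + 0.1576×249.4 + 0.2181×16.0 = 179.2802 per 1000.
Kestria: 0.2225×14.9 + 0.2643×205.6 + 0.1375×248.6 + 0.1576×269.3 + 0.2181×10.5 = 136.5639 per 1000.
Difference = 179.2802 − 136.5639 = 42.7163.

42.72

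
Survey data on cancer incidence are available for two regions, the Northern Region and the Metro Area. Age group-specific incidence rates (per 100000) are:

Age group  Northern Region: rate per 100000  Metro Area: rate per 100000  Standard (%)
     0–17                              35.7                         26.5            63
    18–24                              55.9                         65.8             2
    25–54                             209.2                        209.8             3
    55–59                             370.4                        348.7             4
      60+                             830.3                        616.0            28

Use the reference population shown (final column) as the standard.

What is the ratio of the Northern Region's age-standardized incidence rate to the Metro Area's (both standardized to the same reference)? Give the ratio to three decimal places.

1.315

Standard weights: 0.63, 0.02, 0.03, 0.04, 0.28.
The Northern Region: 0.6300×35.7 + 0.0200×55.9 + 0.0300×209.2 + 0.0400×370.4 + 0.2800×830.3 = 277.1850 per 100000.
The Metro Area: 0.6300×26.5 + 0.0200×65.8 + 0.0300×209.8 + 0.0400×348.7 + 0.2800×616.0 = 210.7330 per 100000.
Ratio = 277.1850 ÷ 210.7330 = 1.31534.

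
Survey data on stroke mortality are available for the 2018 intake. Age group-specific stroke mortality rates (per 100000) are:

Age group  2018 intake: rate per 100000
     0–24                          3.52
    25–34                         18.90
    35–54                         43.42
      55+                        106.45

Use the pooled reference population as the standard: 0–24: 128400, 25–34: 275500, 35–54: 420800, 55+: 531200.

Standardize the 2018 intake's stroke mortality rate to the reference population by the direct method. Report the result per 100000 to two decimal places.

59.35

Standard total = 1355900; weights = 0.0947, 0.2032, 0.3103, 0.3918.
Standardized rate: 0.0947×3.52 + 0.2032×18.90 + 0.3103×43.42 + 0.3918×106.45 = 59.3527 per 100000.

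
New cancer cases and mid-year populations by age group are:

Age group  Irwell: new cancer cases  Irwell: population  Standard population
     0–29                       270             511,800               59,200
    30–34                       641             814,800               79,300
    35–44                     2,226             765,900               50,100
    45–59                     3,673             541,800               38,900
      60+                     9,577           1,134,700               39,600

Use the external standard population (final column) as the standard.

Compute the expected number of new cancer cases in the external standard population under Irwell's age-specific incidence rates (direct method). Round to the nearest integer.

837

Age-specific rates per 100,000 for Irwell: 52.75, 78.67, 290.64, 677.93, 844.01.
Expected new cancer cases = Σ (standard pop × age-specific rate ÷ 100,000)
= 59,200×52.75/100,000 + 79,300×78.67/100,000 + 50,100×290.64/100,000 + 38,900×677.93/100,000 + 39,600×844.01/100,000
= 31.23 + 62.39 + 145.61 + 263.71 + 334.23 = 837.17.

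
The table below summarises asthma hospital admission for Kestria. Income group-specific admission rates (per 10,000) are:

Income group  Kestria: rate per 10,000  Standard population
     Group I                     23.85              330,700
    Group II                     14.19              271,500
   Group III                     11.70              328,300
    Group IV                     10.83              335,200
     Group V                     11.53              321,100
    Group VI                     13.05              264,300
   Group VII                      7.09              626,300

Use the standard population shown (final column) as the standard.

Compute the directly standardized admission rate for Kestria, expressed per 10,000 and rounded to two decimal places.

12.43

Standard total = 2,477,400; weights = 0.1335, 0.1096, 0.1325, 0.1353, 0.1296, 0.1067, 0.2528.
Standardized rate: 0.1335×23.85 + 0.1096×14.19 + 0.1325×11.70 + 0.1353×10.83 + 0.1296×11.53 + 0.1067×13.05 + 0.2528×7.09 = 12.4336 per 10,000.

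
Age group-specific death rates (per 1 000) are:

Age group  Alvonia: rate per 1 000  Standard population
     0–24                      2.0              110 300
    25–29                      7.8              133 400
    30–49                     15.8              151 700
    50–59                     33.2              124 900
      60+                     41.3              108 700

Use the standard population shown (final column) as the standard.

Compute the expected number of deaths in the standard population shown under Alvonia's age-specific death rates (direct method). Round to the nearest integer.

12294

Expected deaths = Σ (standard pop × age-specific rate ÷ 1 000)
= 110 300×2.0/1 000 + 133 400×7.8/1 000 + 151 700×15.8/1 000 + 124 900×33.2/1 000 + 108 700×41.3/1 000
= 220.60 + 1040.52 + 2396.86 + 4146.68 + 4489.31 = 12293.97.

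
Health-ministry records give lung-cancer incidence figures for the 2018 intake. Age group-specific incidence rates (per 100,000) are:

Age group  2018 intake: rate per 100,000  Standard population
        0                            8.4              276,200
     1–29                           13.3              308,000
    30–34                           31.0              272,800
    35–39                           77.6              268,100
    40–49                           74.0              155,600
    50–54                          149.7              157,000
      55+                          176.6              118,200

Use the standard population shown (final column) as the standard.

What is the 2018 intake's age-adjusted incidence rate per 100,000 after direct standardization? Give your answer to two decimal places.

Standard total = 1,555,900; weights = 0.1775, 0.1980, 0.1753, 0.1723, 0.1000, 0.1009, 0.0760.
Standardized rate: 0.1775×8.4 + 0.1980×13.3 + 0.1753×31.0 + 0.1723×77.6 + 0.1000×74.0 + 0.1009×149.7 + 0.0760×176.6 = 58.8529 per 100,000.

58.85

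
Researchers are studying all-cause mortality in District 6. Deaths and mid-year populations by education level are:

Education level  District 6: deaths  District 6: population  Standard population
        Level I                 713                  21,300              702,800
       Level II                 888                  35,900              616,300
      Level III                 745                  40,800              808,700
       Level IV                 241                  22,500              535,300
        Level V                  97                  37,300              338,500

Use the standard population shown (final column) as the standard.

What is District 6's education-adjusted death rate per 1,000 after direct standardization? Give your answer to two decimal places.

Education-specific rates per 1,000 for District 6: 33.474, 24.735, 18.260, 10.711, 2.601.
Standard total = 3,001,600; weights = 0.2341, 0.2053, 0.2694, 0.1783, 0.1128.
Standardized rate: 0.2341×33.474 + 0.2053×24.735 + 0.2694×18.260 + 0.1783×10.711 + 0.1128×2.601 = 20.0395 per 1,000.

20.04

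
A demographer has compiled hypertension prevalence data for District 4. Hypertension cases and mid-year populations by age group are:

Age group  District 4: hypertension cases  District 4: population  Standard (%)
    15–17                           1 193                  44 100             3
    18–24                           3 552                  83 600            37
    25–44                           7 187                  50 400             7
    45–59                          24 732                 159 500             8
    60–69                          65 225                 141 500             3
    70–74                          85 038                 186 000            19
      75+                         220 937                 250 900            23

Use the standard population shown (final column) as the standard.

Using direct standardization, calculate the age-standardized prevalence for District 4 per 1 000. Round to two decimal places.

342.15

Age-specific rates per 1 000 for District 4: 27.052, 42.488, 142.599, 155.060, 460.954, 457.194, 880.578.
Standard weights: 0.03, 0.37, 0.07, 0.08, 0.03, 0.19, 0.23.
Standardized rate: 0.0300×27.052 + 0.3700×42.488 + 0.0700×142.599 + 0.0800×155.060 + 0.0300×460.954 + 0.1900×457.194 + 0.2300×880.578 = 342.1472 per 1 000.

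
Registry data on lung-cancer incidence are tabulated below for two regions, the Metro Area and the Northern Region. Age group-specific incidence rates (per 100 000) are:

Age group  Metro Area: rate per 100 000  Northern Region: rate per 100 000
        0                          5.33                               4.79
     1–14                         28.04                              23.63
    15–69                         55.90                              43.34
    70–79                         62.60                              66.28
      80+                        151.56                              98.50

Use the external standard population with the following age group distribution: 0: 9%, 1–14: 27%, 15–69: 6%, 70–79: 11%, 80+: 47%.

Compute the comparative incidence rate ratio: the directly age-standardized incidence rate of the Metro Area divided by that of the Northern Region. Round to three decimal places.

1.421

Standard weights: 0.09, 0.27, 0.06, 0.11, 0.47.
The Metro Area: 0.0900×5.33 + 0.2700×28.04 + 0.0600×55.90 + 0.1100×62.60 + 0.4700×151.56 = 89.5237 per 100 000.
The Northern Region: 0.0900×4.79 + 0.2700×23.63 + 0.0600×43.34 + 0.1100×66.28 + 0.4700×98.50 = 62.9974 per 100 000.
Ratio = 89.5237 ÷ 62.9974 = 1.42107.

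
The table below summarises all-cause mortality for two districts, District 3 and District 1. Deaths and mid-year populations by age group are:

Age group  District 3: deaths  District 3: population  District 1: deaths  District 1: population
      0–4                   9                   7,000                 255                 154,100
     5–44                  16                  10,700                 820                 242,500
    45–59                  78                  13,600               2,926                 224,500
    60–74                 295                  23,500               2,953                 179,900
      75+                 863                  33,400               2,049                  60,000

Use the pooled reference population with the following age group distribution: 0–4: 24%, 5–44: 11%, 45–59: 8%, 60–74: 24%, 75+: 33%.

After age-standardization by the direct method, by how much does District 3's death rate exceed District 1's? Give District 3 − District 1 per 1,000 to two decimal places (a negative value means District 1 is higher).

-4.55

Age-specific rates per 1,000 for District 3: 1.286, 1.495, 5.735, 12.553, 25.838.
For District 1: 1.655, 3.381, 13.033, 16.415, 34.150.
Standard weights: 0.24, 0.11, 0.08, 0.24, 0.33.
District 3: 0.2400×1.286 + 0.1100×1.495 + 0.0800×5.735 + 0.2400×12.553 + 0.3300×25.838 = 12.4713 per 1,000.
District 1: 0.2400×1.655 + 0.1100×3.381 + 0.0800×13.033 + 0.2400×16.415 + 0.3300×34.150 = 17.0208 per 1,000.
Difference = 12.4713 − 17.0208 = -4.5495.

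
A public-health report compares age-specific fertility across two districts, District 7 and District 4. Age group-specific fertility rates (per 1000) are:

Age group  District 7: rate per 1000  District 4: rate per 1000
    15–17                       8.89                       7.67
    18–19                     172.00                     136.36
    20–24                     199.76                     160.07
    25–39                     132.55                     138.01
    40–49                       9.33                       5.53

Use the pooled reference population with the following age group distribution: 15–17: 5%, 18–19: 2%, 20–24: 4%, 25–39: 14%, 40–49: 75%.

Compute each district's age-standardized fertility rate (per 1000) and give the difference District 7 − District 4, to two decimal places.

Standard weights: 0.05, 0.02, 0.04, 0.14, 0.75.
District 7: 0.0500×8.89 + 0.0200×172.00 + 0.0400×199.76 + 0.1400×132.55 + 0.7500×9.33 = 37.4294 per 1000.
District 4: 0.0500×7.67 + 0.0200×136.36 + 0.0400×160.07 + 0.1400×138.01 + 0.7500×5.53 = 32.9824 per 1000.
Difference = 37.4294 − 32.9824 = 4.4470.

4.45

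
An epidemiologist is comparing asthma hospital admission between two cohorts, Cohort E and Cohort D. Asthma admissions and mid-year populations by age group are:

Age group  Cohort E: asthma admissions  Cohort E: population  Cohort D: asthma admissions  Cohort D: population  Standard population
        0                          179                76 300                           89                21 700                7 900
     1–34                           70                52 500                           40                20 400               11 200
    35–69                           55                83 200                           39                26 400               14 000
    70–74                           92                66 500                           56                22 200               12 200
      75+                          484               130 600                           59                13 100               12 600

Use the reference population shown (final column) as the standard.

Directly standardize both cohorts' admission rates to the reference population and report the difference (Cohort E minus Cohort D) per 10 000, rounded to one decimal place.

Age-specific rates per 10 000 for Cohort E: 23.46, 13.33, 6.61, 13.83, 37.06.
For Cohort D: 41.01, 19.61, 14.77, 25.23, 45.04.
Standard total = 57 900; weights = 0.1364, 0.1934, 0.2418, 0.2107, 0.2176.
Cohort E: 0.1364×23.46 + 0.1934×13.33 + 0.2418×6.61 + 0.2107×13.83 + 0.2176×37.06 = 18.3584 per 10 000.
Cohort D: 0.1364×41.01 + 0.1934×19.61 + 0.2418×14.77 + 0.2107×25.23 + 0.2176×45.04 = 28.0771 per 10 000.
Difference = 18.3584 − 28.0771 = -9.7187.

-9.7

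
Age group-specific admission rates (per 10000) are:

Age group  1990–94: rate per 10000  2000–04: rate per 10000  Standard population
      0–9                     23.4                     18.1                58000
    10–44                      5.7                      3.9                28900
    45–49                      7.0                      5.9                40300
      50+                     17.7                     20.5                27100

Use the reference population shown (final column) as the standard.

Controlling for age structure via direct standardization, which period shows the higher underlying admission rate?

1990–94

Standard total = 154300; weights = 0.3759, 0.1873, 0.2612, 0.1756.
1990–94: 0.3759×23.4 + 0.1873×5.7 + 0.2612×7.0 + 0.1756×17.7 = 14.8004 per 10000.
2000–04: 0.3759×18.1 + 0.1873×3.9 + 0.2612×5.9 + 0.1756×20.5 = 12.6755 per 10000.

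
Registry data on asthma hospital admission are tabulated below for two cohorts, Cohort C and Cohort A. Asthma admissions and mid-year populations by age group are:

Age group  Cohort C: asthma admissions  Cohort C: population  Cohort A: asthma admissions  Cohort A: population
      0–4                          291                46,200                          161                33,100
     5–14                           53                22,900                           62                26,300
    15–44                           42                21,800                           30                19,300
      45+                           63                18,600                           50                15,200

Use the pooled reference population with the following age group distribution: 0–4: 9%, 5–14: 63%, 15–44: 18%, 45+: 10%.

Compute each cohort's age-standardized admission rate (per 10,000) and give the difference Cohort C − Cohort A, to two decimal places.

1.79

Age-specific rates per 10,000 for Cohort C: 62.99, 23.14, 19.27, 33.87.
For Cohort A: 48.64, 23.57, 15.54, 32.89.
Standard weights: 0.09, 0.63, 0.18, 0.10.
Cohort C: 0.0900×62.99 + 0.6300×23.14 + 0.1800×19.27 + 0.1000×33.87 = 27.1046 per 10,000.
Cohort A: 0.0900×48.64 + 0.6300×23.57 + 0.1800×15.54 + 0.1000×32.89 = 25.3168 per 10,000.
Difference = 27.1046 − 25.3168 = 1.7878.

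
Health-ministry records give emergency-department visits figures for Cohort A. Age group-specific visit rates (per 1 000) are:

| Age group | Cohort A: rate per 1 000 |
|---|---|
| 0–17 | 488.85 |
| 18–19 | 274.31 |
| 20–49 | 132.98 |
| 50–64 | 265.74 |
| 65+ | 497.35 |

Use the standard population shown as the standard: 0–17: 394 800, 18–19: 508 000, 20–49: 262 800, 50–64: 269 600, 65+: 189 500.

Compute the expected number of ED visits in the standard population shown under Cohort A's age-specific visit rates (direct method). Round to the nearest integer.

533186

Expected ED visits = Σ (standard pop × age-specific rate ÷ 1 000)
= 394 800×488.85/1 000 + 508 000×274.31/1 000 + 262 800×132.98/1 000 + 269 600×265.74/1 000 + 189 500×497.35/1 000
= 192997.98 + 139349.48 + 34947.14 + 71643.50 + 94247.82 = 533185.93.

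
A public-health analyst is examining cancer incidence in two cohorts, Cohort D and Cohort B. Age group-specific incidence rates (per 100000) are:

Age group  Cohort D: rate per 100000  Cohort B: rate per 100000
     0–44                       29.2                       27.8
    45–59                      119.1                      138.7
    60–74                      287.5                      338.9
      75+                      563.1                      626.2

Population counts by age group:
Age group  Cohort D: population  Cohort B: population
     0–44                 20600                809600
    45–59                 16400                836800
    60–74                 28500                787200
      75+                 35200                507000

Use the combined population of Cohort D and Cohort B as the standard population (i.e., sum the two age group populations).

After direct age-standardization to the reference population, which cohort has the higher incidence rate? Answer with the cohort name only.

Cohort B

Combined standard total = 3041300; weights = 0.2730, 0.2805, 0.2682, 0.1783.
Cohort D: 0.2730×29.2 + 0.2805×119.1 + 0.2682×287.5 + 0.1783×563.1 = 218.8816 per 100000.
Cohort B: 0.2730×27.8 + 0.2805×138.7 + 0.2682×338.9 + 0.1783×626.2 = 249.0332 per 100000.
The crude rates (303.57 vs 245.81) would put Cohort D higher, but that reflects its age composition; once standardized to a common age structure, Cohort B has the higher underlying rate.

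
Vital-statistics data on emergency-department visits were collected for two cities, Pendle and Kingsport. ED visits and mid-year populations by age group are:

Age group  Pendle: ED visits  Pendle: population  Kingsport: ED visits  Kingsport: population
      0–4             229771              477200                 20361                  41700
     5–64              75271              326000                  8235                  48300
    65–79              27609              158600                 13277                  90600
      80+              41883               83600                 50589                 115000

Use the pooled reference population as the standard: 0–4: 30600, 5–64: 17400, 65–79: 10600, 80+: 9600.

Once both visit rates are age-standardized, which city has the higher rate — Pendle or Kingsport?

Age-specific rates per 1000 for Pendle: 481.498, 230.893, 174.079, 500.993.
For Kingsport: 488.273, 170.497, 146.545, 439.904.
Standard total = 68200; weights = 0.4487, 0.2551, 0.1554, 0.1408.
Pendle: 0.4487×481.498 + 0.2551×230.893 + 0.1554×174.079 + 0.1408×500.993 = 372.5242 per 1000.
Kingsport: 0.4487×488.273 + 0.2551×170.497 + 0.1554×146.545 + 0.1408×439.904 = 347.2767 per 1000.

Pendle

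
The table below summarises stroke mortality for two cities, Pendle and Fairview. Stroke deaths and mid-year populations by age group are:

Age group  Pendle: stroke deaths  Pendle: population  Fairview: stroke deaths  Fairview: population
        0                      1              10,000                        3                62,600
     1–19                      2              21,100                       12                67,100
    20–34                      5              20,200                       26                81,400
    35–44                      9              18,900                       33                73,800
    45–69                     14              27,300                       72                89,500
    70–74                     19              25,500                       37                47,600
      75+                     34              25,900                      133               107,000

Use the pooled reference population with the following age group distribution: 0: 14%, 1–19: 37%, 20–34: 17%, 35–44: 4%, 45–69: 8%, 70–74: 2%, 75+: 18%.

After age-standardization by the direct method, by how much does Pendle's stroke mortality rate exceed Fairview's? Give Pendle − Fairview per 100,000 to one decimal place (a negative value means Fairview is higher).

Age-specific rates per 100,000 for Pendle: 10.00, 9.48, 24.75, 47.62, 51.28, 74.51, 131.27.
For Fairview: 4.79, 17.88, 31.94, 44.72, 80.45, 77.73, 124.30.
Standard weights: 0.14, 0.37, 0.17, 0.04, 0.08, 0.02, 0.18.
Pendle: 0.1400×10.00 + 0.3700×9.48 + 0.1700×24.75 + 0.0400×47.62 + 0.0800×51.28 + 0.0200×74.51 + 0.1800×131.27 = 40.2419 per 100,000.
Fairview: 0.1400×4.79 + 0.3700×17.88 + 0.1700×31.94 + 0.0400×44.72 + 0.0800×80.45 + 0.0200×77.73 + 0.1800×124.30 = 44.8707 per 100,000.
Difference = 40.2419 − 44.8707 = -4.6288.

-4.6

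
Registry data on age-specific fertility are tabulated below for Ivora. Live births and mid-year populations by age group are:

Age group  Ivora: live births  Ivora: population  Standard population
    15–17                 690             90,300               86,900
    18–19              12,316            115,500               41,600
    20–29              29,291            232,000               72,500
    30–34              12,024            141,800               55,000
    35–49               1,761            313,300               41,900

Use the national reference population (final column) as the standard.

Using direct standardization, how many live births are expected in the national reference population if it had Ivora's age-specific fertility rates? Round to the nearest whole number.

Age-specific rates per 1,000 for Ivora: 7.641, 106.632, 126.254, 84.795, 5.621.
Expected live births = Σ (standard pop × age-specific rate ÷ 1,000)
= 86,900×7.641/1,000 + 41,600×106.632/1,000 + 72,500×126.254/1,000 + 55,000×84.795/1,000 + 41,900×5.621/1,000
= 664.02 + 4435.89 + 9153.44 + 4663.75 + 235.51 = 19152.61.

19153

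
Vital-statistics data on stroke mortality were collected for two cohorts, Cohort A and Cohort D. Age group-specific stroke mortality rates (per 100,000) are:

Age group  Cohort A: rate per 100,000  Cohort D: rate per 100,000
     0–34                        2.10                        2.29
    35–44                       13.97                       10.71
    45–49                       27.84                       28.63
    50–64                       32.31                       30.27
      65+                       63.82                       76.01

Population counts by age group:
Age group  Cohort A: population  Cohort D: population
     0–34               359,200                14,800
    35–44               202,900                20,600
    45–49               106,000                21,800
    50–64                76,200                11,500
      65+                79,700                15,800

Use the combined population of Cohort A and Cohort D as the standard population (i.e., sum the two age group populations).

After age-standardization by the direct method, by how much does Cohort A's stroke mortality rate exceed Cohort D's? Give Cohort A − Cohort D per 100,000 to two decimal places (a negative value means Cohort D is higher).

Combined standard total = 908,500; weights = 0.4117, 0.2460, 0.1407, 0.0965, 0.1051.
Cohort A: 0.4117×2.10 + 0.2460×13.97 + 0.1407×27.84 + 0.0965×32.31 + 0.1051×63.82 = 18.0452 per 100,000.
Cohort D: 0.4117×2.29 + 0.2460×10.71 + 0.1407×28.63 + 0.0965×30.27 + 0.1051×76.01 = 18.5170 per 100,000.
Difference = 18.0452 − 18.5170 = -0.4718.

-0.47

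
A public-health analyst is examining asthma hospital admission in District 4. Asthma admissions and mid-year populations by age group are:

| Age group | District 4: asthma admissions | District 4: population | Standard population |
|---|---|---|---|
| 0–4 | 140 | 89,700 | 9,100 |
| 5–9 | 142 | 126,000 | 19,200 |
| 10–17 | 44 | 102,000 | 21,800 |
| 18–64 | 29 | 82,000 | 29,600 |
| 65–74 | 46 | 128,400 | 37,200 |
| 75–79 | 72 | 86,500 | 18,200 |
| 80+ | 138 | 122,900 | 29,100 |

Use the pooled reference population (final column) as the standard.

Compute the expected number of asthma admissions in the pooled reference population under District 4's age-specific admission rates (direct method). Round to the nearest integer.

Age-specific rates per 10,000 for District 4: 15.61, 11.27, 4.31, 3.54, 3.58, 8.32, 11.23.
Expected asthma admissions = Σ (standard pop × age-specific rate ÷ 10,000)
= 9,100×15.61/10,000 + 19,200×11.27/10,000 + 21,800×4.31/10,000 + 29,600×3.54/10,000 + 37,200×3.58/10,000 + 18,200×8.32/10,000 + 29,100×11.23/10,000
= 14.20 + 21.64 + 9.40 + 10.47 + 13.33 + 15.15 + 32.68 = 116.86.

117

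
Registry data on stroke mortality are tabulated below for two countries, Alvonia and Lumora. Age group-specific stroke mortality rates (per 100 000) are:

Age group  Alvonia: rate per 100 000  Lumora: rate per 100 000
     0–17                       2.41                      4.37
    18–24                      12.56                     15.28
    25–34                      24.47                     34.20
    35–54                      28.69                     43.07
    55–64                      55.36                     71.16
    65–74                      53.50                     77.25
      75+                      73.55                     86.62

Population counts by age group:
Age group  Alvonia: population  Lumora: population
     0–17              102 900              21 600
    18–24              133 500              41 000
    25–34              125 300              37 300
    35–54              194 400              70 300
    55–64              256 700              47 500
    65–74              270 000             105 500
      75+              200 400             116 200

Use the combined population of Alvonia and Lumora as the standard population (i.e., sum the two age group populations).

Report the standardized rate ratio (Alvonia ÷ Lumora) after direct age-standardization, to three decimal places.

0.756

Combined standard total = 1 722 600; weights = 0.0723, 0.1013, 0.0944, 0.1537, 0.1766, 0.2180, 0.1838.
Alvonia: 0.0723×2.41 + 0.1013×12.56 + 0.0944×24.47 + 0.1537×28.69 + 0.1766×55.36 + 0.2180×53.50 + 0.1838×73.55 = 43.1212 per 100 000.
Lumora: 0.0723×4.37 + 0.1013×15.28 + 0.0944×34.20 + 0.1537×43.07 + 0.1766×71.16 + 0.2180×77.25 + 0.1838×86.62 = 57.0359 per 100 000.
Ratio = 43.1212 ÷ 57.0359 = 0.75603.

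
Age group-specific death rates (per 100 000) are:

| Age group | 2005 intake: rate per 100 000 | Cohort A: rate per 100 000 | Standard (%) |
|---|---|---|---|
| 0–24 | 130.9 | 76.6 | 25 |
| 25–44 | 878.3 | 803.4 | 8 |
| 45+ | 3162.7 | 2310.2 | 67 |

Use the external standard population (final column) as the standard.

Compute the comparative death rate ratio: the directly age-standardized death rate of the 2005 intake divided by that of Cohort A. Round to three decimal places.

Standard weights: 0.25, 0.08, 0.67.
The 2005 intake: 0.2500×130.9 + 0.0800×878.3 + 0.6700×3162.7 = 2221.9980 per 100 000.
Cohort A: 0.2500×76.6 + 0.0800×803.4 + 0.6700×2310.2 = 1631.2560 per 100 000.
Ratio = 2221.9980 ÷ 1631.2560 = 1.36214.

1.362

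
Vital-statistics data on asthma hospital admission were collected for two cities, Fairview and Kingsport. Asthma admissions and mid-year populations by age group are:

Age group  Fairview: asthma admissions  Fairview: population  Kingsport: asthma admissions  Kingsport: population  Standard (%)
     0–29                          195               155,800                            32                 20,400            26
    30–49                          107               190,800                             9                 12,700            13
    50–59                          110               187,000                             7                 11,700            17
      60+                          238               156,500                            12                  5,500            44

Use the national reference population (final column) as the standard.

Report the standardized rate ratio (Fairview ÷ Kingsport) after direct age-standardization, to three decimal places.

Age-specific rates per 10,000 for Fairview: 12.52, 5.61, 5.88, 15.21.
For Kingsport: 15.69, 7.09, 5.98, 21.82.
Standard weights: 0.26, 0.13, 0.17, 0.44.
Fairview: 0.2600×12.52 + 0.1300×5.61 + 0.1700×5.88 + 0.4400×15.21 = 11.6746 per 10,000.
Kingsport: 0.2600×15.69 + 0.1300×7.09 + 0.1700×5.98 + 0.4400×21.82 = 15.6168 per 10,000.
Ratio = 11.6746 ÷ 15.6168 = 0.74757.

0.748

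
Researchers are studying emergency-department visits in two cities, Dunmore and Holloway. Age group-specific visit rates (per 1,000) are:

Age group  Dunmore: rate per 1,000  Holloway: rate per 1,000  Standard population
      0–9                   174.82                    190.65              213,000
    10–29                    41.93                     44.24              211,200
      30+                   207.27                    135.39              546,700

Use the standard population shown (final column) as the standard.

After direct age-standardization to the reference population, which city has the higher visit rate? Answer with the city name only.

Standard total = 970,900; weights = 0.2194, 0.2175, 0.5631.
Dunmore: 0.2194×174.82 + 0.2175×41.93 + 0.5631×207.27 = 164.1846 per 1,000.
Holloway: 0.2194×190.65 + 0.2175×44.24 + 0.5631×135.39 = 127.6853 per 1,000.

Dunmore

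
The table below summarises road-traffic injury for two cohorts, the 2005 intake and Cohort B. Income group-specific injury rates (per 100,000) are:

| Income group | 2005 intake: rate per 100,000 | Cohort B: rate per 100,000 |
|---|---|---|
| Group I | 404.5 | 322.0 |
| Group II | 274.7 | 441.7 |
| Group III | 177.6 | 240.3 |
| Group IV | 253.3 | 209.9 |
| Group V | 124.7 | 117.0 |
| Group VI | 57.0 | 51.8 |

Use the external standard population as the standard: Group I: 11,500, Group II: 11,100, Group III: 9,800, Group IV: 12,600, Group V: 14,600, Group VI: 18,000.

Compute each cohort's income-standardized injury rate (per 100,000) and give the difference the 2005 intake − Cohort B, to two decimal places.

-9.88

Standard total = 77,600; weights = 0.1482, 0.1430, 0.1263, 0.1624, 0.1881, 0.2320.
The 2005 intake: 0.1482×404.5 + 0.1430×274.7 + 0.1263×177.6 + 0.1624×253.3 + 0.1881×124.7 + 0.2320×57.0 = 199.4794 per 100,000.
Cohort B: 0.1482×322.0 + 0.1430×441.7 + 0.1263×240.3 + 0.1624×209.9 + 0.1881×117.0 + 0.2320×51.8 = 209.3576 per 100,000.
Difference = 199.4794 − 209.3576 = -9.8782.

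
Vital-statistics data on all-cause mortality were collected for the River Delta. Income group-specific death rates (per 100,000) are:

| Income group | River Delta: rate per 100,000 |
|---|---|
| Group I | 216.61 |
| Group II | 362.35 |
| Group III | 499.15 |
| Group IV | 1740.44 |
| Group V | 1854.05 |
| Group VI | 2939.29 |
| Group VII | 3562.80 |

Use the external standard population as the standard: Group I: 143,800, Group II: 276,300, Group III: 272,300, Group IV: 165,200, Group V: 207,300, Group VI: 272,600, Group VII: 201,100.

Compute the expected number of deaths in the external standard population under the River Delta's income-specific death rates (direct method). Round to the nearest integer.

Expected deaths = Σ (standard pop × income-specific rate ÷ 100,000)
= 143,800×216.61/100,000 + 276,300×362.35/100,000 + 272,300×499.15/100,000 + 165,200×1740.44/100,000 + 207,300×1854.05/100,000 + 272,600×2939.29/100,000 + 201,100×3562.80/100,000
= 311.49 + 1001.17 + 1359.19 + 2875.21 + 3843.45 + 8012.50 + 7164.79 = 24567.79.

24568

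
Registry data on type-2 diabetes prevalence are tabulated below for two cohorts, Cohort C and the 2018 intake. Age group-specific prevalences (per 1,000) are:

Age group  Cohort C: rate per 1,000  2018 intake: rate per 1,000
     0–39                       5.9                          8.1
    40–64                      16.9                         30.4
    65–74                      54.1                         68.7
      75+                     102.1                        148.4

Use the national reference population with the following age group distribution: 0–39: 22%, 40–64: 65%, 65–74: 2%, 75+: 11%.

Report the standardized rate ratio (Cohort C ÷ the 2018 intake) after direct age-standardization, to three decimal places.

0.627

Standard weights: 0.22, 0.65, 0.02, 0.11.
Cohort C: 0.2200×5.9 + 0.6500×16.9 + 0.0200×54.1 + 0.1100×102.1 = 24.5960 per 1,000.
The 2018 intake: 0.2200×8.1 + 0.6500×30.4 + 0.0200×68.7 + 0.1100×148.4 = 39.2400 per 1,000.
Ratio = 24.5960 ÷ 39.2400 = 0.62681.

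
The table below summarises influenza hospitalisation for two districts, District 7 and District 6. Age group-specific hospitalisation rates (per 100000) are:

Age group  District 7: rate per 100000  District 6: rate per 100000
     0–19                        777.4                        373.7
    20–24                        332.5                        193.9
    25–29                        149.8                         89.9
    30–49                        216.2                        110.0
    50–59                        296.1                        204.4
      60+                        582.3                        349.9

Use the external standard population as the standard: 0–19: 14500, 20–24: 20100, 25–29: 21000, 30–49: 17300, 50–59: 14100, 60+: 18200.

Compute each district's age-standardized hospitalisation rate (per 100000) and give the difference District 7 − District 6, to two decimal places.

164.04

Standard total = 105200; weights = 0.1378, 0.1911, 0.1996, 0.1644, 0.1340, 0.1730.
District 7: 0.1378×777.4 + 0.1911×332.5 + 0.1996×149.8 + 0.1644×216.2 + 0.1340×296.1 + 0.1730×582.3 = 376.5635 per 100000.
District 6: 0.1378×373.7 + 0.1911×193.9 + 0.1996×89.9 + 0.1644×110.0 + 0.1340×204.4 + 0.1730×349.9 = 212.5205 per 100000.
Difference = 376.5635 − 212.5205 = 164.0430.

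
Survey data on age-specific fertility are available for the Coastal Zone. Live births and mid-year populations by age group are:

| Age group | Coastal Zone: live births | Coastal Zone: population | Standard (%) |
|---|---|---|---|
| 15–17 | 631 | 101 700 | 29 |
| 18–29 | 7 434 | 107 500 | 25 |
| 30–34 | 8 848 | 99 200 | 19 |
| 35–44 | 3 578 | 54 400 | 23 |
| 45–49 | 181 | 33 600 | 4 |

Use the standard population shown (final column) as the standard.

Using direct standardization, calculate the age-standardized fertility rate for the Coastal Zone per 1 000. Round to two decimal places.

51.38

Age-specific rates per 1 000 for the Coastal Zone: 6.205, 69.153, 89.194, 65.772, 5.387.
Standard weights: 0.29, 0.25, 0.19, 0.23, 0.04.
Standardized rate: 0.2900×6.205 + 0.2500×69.153 + 0.1900×89.194 + 0.2300×65.772 + 0.0400×5.387 = 51.3775 per 1 000.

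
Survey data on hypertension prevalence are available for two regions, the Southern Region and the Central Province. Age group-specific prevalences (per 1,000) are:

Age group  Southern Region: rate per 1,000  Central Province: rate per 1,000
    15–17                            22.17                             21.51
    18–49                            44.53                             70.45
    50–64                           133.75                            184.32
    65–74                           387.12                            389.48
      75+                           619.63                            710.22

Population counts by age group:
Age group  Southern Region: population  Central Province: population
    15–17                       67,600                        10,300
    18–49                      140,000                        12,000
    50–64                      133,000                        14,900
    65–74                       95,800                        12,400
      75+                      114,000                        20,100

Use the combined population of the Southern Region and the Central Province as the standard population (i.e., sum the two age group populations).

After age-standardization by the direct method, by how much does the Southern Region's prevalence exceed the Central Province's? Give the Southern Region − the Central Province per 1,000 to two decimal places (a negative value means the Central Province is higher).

Combined standard total = 620,100; weights = 0.1256, 0.2451, 0.2385, 0.1745, 0.2163.
The Southern Region: 0.1256×22.17 + 0.2451×44.53 + 0.2385×133.75 + 0.1745×387.12 + 0.2163×619.63 = 247.1472 per 1,000.
The Central Province: 0.1256×21.51 + 0.2451×70.45 + 0.2385×184.32 + 0.1745×389.48 + 0.2163×710.22 = 285.4817 per 1,000.
Difference = 247.1472 − 285.4817 = -38.3345.

-38.33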